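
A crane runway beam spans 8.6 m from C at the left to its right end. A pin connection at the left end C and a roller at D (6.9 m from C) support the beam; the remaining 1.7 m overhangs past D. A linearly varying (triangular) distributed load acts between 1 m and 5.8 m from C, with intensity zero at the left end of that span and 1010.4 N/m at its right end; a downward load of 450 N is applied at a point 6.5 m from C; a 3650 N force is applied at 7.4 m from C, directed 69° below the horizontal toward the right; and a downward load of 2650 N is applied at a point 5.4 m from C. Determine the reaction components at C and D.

Resultant of the triangular load: ½ × 1010.4 × 4.8 = 2424.96 N, acting at 4.2 m from C (one-third of the span from the peak).
Moments about C: D_y·6.9 − (½·1010.4·4.8)·4.2 − 450·6.5 − 3650·sin69°·7.4 − 2650·5.4 = 0 → D_y = 52635.8/6.9 = 7628.38 ≈ 7628 N.
ΣF_y = 0: C_y + 7628.38 − ½·1010.4·4.8 − 450 − 3650·sin69° − 2650 = 0 → C_y = 1304 N.
ΣF_x = 0: C_x + 3650·cos69° = 0 → C_x = -1308 N.

C_x = -1308 N, C_y = 1304 N, D_y = 7628 N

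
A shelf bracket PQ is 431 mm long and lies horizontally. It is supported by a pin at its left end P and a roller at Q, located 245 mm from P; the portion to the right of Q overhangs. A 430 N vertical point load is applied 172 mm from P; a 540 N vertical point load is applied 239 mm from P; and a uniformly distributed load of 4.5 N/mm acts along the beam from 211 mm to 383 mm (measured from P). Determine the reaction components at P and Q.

P_x = 0, P_y = -22.93 N, Q_y = 1767 N

Resultant of the distributed load: 4.5 × 172 = 774 N at 297 mm from P.
ΣM about P: Q_y·245 − 430·172 − 540·239 − (4.5·172)·297 = 0 → Q_y = 432898/245 = 1766.93 ≈ 1767 N.
ΣF_y = 0: P_y + 1766.93 − 430 − 540 − 4.5·172 = 0 → P_y = -22.93 N.
ΣF_x = 0: no horizontal applied forces, so P_x = 0.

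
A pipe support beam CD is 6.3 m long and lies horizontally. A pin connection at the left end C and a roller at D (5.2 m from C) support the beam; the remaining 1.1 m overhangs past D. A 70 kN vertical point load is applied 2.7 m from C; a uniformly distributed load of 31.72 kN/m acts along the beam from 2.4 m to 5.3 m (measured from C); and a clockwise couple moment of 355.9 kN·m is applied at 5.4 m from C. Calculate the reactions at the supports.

Resultant of the distributed load: 31.72 × 2.9 = 91.988 kN at 3.85 m from C.
ΣM about C: D_y·5.2 − 70·2.7 − (31.72·2.9)·3.85 − 355.9 = 0 → D_y = 899.0538/5.2 = 172.895 ≈ 172.9 kN.
ΣF_y = 0: C_y + 172.895 − 70 − 31.72·2.9 = 0 → C_y = -10.91 kN.
ΣF_x = 0: no horizontal applied forces, so C_x = 0.

C_x = 0, C_y = -10.91 kN, D_y = 172.9 kN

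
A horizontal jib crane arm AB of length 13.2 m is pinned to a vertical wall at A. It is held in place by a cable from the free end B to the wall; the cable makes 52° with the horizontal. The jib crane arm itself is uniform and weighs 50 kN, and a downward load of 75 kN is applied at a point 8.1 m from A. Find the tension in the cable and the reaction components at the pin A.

ΣM about A: T·sin52°·13.2 − 50·6.6 − 75·8.1 = 0 → T = 937.5/(13.2·0.788011) = 90.1291 ≈ 90.13 kN.
ΣF_x = 0: A_x − T·cos52° = 0 → A_x = 90.1291 × 0.615661 = 55.49 kN.
ΣF_y = 0: A_y + T·sin52° − 50 − 75 = 0 → A_y = 125 − 90.1291 × 0.788011 = 53.98 kN.

T = 90.13 kN, A_x = 55.49 kN, A_y = 53.98 kN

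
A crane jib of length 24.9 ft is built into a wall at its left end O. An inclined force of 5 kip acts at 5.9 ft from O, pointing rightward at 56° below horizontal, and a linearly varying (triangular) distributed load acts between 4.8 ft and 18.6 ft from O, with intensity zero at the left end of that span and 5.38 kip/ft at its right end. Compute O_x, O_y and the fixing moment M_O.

O_x = -2.796 kip, O_y = 41.27 kip, M_O = 544.2 kip·ft

Resultant of the triangular load: ½ × 5.38 × 13.8 = 37.122 kip, acting at 14 ft from O (one-third of the span from the peak).
ΣF_x = 0: O_x + 5·cos56° = 0 → O_x = -2.796 kip.
ΣF_y = 0: O_y − 5·sin56° − ½·5.38·13.8 = 0 → O_y = 41.27 kip.
ΣM about O: M_O − 5·sin56°·5.9 − (½·5.38·13.8)·14 = 0 → M_O = 544.2 kip·ft.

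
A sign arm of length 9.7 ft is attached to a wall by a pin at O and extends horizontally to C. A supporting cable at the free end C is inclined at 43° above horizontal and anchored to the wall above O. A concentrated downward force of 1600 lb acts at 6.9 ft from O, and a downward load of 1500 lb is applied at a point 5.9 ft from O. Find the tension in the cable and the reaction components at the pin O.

ΣM about O: T·sin43°·9.7 − 1600·6.9 − 1500·5.9 = 0 → T = 19890/(9.7·0.681998) = 3006.63 ≈ 3007 lb.
ΣF_x = 0: O_x − T·cos43° = 0 → O_x = 3006.63 × 0.731354 = 2199 lb.
ΣF_y = 0: O_y + T·sin43° − 1600 − 1500 = 0 → O_y = 3100 − 3006.63 × 0.681998 = 1049 lb.

T = 3007 lb, O_x = 2199 lb, O_y = 1049 lb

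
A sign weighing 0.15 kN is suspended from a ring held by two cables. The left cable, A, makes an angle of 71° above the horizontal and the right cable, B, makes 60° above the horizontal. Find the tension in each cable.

ΣF_x = 0: −T_A·cos71° + T_B·cos60° = 0 → T_B = 0.651136·T_A.
ΣF_y = 0: T_A·sin71° + T_B·sin60° = 0.15.
Substitute: T_A·(0.945519 + 0.651136·0.866025) = 0.15 → T_A = 0.099376 ≈ 0.09938 kN.
Then T_B = 0.651136 × 0.099376 = 0.06471 kN.

T_A = 0.09938 kN, T_B = 0.06471 kN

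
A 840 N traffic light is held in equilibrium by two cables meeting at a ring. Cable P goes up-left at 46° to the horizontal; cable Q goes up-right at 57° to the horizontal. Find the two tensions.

T_P = 469.5 N, T_Q = 598.9 N

ΣF_x = 0: −T_P·cos46° + T_Q·cos57° = 0 → T_Q = 1.27545·T_P.
ΣF_y = 0: T_P·sin46° + T_Q·sin57° = 840.
Substitute: T_P·(0.71934 + 1.27545·0.838671) = 840 → T_P = 469.53 ≈ 469.5 N.
Then T_Q = 1.27545 × 469.53 = 598.9 N.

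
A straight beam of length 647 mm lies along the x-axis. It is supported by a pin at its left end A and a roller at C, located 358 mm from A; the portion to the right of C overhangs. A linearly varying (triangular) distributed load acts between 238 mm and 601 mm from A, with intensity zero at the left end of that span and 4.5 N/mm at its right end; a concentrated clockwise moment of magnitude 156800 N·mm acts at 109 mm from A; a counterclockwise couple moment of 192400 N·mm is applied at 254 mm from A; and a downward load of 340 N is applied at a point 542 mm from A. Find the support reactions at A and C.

A_x = 0, A_y = -353.6 N, C_y = 1510 N

Resultant of the triangular load: ½ × 4.5 × 363 = 816.75 N, acting at 480 mm from A (one-third of the span from the peak).
Taking moments about A: C_y·358 − (½·4.5·363)·480 − 156800 + 192400 − 340·542 = 0 → C_y = 540720/358 = 1510.39 ≈ 1510 N.
ΣF_y = 0: A_y + 1510.39 − ½·4.5·363 − 340 = 0 → A_y = -353.6 N.
ΣF_x = 0: no horizontal applied forces, so A_x = 0.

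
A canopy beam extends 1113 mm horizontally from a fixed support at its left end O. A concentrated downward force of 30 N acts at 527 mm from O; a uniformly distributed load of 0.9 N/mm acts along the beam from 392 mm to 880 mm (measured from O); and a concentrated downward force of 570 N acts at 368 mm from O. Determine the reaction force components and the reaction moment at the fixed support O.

Resultant of the distributed load: 0.9 × 488 = 439.2 N at 636 mm from O.
ΣF_x = 0: O_x = 0.
ΣF_y = 0: O_y − 30 − 0.9·488 − 570 = 0 → O_y = 1039 N.
ΣM about O: M_O − 30·527 − (0.9·488)·636 − 570·368 = 0 → M_O = 504900 N·mm.

O_x = 0, O_y = 1039 N, M_O = 504900 N·mm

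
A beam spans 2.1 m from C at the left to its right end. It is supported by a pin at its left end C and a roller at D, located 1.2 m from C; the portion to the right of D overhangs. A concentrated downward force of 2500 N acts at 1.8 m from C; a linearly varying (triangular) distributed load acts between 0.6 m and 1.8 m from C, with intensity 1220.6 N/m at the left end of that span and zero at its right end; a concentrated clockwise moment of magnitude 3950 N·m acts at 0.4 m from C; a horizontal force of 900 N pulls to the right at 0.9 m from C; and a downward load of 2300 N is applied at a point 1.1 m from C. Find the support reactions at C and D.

Resultant of the triangular load: ½ × 1220.6 × 1.2 = 732.36 N, acting at 1 m from C (one-third of the span from the peak).
Taking moments about C: D_y·1.2 − 2500·1.8 − (½·1220.6·1.2)·1 − 3950 − 2300·1.1 = 0 → D_y = 11712.36/1.2 = 9760.3 ≈ 9760 N.
ΣF_y = 0: C_y + 9760.3 − 2500 − ½·1220.6·1.2 − 2300 = 0 → C_y = -4228 N.
ΣF_x = 0: C_x + 900 = 0 → C_x = -900.0 N.

C_x = -900.0 N, C_y = -4228 N, D_y = 9760 N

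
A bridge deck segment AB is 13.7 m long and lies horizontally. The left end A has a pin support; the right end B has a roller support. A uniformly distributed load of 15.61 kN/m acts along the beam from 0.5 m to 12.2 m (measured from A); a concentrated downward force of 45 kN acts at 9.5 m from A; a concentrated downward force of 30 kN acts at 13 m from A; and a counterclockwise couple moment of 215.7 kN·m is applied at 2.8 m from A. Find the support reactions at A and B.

Resultant of the distributed load: 15.61 × 11.7 = 182.637 kN at 6.35 m from A.
Moments about A: B_y·13.7 − (15.61·11.7)·6.35 − 45·9.5 − 30·13 + 215.7 = 0 → B_y = 1761.54495/13.7 = 128.58 ≈ 128.6 kN.
ΣF_y = 0: A_y + 128.58 − 15.61·11.7 − 45 − 30 = 0 → A_y = 129.1 kN.
ΣF_x = 0: no horizontal applied forces, so A_x = 0.

A_x = 0, A_y = 129.1 kN, B_y = 128.6 kN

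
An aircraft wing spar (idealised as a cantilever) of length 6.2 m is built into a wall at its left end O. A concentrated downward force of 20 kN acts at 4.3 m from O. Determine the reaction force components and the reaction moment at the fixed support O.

O_x = 0, O_y = 20.00 kN, M_O = 86.00 kN·m

ΣF_x = 0: O_x = 0.
ΣF_y = 0: O_y − 20 = 0 → O_y = 20.00 kN.
ΣM about O: M_O − 20·4.3 = 0 → M_O = 86.00 kN·m.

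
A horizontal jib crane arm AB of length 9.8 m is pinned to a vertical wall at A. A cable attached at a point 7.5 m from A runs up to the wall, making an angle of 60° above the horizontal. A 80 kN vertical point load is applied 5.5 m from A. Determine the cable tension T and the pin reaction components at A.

ΣM about A: T·sin60°·7.5 − 80·5.5 = 0 → T = 440/(7.5·0.866025) = 67.7425 ≈ 67.74 kN.
ΣF_x = 0: A_x − T·cos60° = 0 → A_x = 67.7425 × 0.5 = 33.87 kN.
ΣF_y = 0: A_y + T·sin60° − 80 = 0 → A_y = 80 − 67.7425 × 0.866025 = 21.33 kN.

T = 67.74 kN, A_x = 33.87 kN, A_y = 21.33 kN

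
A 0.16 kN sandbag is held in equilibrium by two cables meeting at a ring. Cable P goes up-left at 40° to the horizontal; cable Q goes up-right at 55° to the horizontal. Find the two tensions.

ΣF_x = 0: −T_P·cos40° + T_Q·cos55° = 0 → T_Q = 1.33556·T_P.
ΣF_y = 0: T_P·sin40° + T_Q·sin55° = 0.16.
Substitute: T_P·(0.642788 + 1.33556·0.819152) = 0.16 → T_P = 0.0921227 ≈ 0.09212 kN.
Then T_Q = 1.33556 × 0.0921227 = 0.1230 kN.

T_P = 0.09212 kN, T_Q = 0.1230 kN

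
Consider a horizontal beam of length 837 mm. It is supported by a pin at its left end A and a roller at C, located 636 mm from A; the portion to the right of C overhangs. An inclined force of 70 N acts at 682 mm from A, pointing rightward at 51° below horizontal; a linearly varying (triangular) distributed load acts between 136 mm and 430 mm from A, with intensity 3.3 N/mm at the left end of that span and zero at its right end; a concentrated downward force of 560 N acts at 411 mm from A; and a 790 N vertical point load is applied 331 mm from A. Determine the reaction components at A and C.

A_x = -44.05 N, A_y = 879.7 N, C_y = 1010 N

Resultant of the triangular load: ½ × 3.3 × 294 = 485.1 N, acting at 234 mm from A (one-third of the span from the peak).
Taking moments about A: C_y·636 − 70·sin51°·682 − (½·3.3·294)·234 − 560·411 − 790·331 = 0 → C_y = 642264/636 = 1009.85 ≈ 1010 N.
ΣF_y = 0: A_y + 1009.85 − 70·sin51° − ½·3.3·294 − 560 − 790 = 0 → A_y = 879.7 N.
ΣF_x = 0: A_x + 70·cos51° = 0 → A_x = -44.05 N.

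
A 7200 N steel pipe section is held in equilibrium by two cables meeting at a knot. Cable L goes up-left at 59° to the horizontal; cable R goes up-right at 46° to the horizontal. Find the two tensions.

T_L = 5178 N, T_R = 3839 N

ΣF_x = 0: −T_L·cos59° + T_R·cos46° = 0 → T_R = 0.741426·T_L.
ΣF_y = 0: T_L·sin59° + T_R·sin46° = 7200.
Substitute: T_L·(0.857167 + 0.741426·0.71934) = 7200 → T_L = 5177.98 ≈ 5178 N.
Then T_R = 0.741426 × 5177.98 = 3839 N.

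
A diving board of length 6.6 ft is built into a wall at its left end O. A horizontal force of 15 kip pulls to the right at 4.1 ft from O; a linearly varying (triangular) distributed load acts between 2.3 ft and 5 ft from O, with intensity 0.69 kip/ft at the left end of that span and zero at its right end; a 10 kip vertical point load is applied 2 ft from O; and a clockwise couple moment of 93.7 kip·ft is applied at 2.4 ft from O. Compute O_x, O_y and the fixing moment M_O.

Resultant of the triangular load: ½ × 0.69 × 2.7 = 0.9315 kip, acting at 3.2 ft from O (one-third of the span from the peak).
ΣF_x = 0: O_x + 15 = 0 → O_x = -15.00 kip.
ΣF_y = 0: O_y − ½·0.69·2.7 − 10 = 0 → O_y = 10.93 kip.
ΣM about O: M_O − (½·0.69·2.7)·3.2 − 10·2 − 93.7 = 0 → M_O = 116.7 kip·ft.

O_x = -15.00 kip, O_y = 10.93 kip, M_O = 116.7 kip·ft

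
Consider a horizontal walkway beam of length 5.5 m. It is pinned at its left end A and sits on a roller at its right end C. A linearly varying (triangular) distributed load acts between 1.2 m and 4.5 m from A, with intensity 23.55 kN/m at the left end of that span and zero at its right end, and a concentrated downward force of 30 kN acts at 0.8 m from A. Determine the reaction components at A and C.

A_x = 0, A_y = 48.24 kN, C_y = 20.61 kN

Resultant of the triangular load: ½ × 23.55 × 3.3 = 38.8575 kN, acting at 2.3 m from A (one-third of the span from the peak).
ΣM about A: C_y·5.5 − (½·23.55·3.3)·2.3 − 30·0.8 = 0 → C_y = 113.37225/5.5 = 20.6131 ≈ 20.61 kN.
ΣF_y = 0: A_y + 20.6131 − ½·23.55·3.3 − 30 = 0 → A_y = 48.24 kN.
ΣF_x = 0: no horizontal applied forces, so A_x = 0.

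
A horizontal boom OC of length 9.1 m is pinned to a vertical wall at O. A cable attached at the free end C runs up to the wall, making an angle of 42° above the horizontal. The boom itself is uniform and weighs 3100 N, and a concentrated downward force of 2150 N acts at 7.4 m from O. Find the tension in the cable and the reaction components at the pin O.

T = 4929 N, O_x = 3663 N, O_y = 1952 N

ΣM about O: T·sin42°·9.1 − 3100·4.55 − 2150·7.4 = 0 → T = 30015/(9.1·0.669131) = 4929.31 ≈ 4929 N.
ΣF_x = 0: O_x − T·cos42° = 0 → O_x = 4929.31 × 0.743145 = 3663 N.
ΣF_y = 0: O_y + T·sin42° − 3100 − 2150 = 0 → O_y = 5250 − 4929.31 × 0.669131 = 1952 N.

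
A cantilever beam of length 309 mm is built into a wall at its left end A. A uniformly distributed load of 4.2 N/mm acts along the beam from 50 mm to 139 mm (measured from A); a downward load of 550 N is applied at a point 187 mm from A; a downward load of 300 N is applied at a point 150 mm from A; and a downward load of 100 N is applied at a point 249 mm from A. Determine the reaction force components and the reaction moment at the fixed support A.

A_x = 0, A_y = 1324 N, M_A = 208100 N·mm

Resultant of the distributed load: 4.2 × 89 = 373.8 N at 94.5 mm from A.
ΣF_x = 0: A_x = 0.
ΣF_y = 0: A_y − 4.2·89 − 550 − 300 − 100 = 0 → A_y = 1324 N.
ΣM about A: M_A − (4.2·89)·94.5 − 550·187 − 300·150 − 100·249 = 0 → M_A = 208100 N·mm.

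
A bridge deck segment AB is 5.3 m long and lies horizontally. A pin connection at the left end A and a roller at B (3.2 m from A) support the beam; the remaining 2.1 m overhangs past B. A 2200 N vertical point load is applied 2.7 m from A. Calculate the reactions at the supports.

Moments about A: B_y·3.2 − 2200·2.7 = 0 → B_y = 5940/3.2 = 1856.25 ≈ 1856 N.
ΣF_y = 0: A_y + 1856.25 − 2200 = 0 → A_y = 343.8 N.
ΣF_x = 0: no horizontal applied forces, so A_x = 0.

A_x = 0, A_y = 343.8 N, B_y = 1856 N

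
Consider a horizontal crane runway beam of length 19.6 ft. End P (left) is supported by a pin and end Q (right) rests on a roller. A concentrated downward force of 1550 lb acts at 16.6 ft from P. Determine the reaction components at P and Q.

P_x = 0, P_y = 237.2 lb, Q_y = 1313 lb

Taking moments about P: Q_y·19.6 − 1550·16.6 = 0 → Q_y = 25730/19.6 = 1312.76 ≈ 1313 lb.
ΣF_y = 0: P_y + 1312.76 − 1550 = 0 → P_y = 237.2 lb.
ΣF_x = 0: no horizontal applied forces, so P_x = 0.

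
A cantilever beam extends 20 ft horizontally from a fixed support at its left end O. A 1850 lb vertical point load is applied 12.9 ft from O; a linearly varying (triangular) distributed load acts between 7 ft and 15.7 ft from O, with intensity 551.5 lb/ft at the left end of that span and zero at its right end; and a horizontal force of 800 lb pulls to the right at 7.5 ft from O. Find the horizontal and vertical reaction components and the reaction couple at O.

O_x = -800.0 lb, O_y = 4249 lb, M_O = 47620 lb·ft

Resultant of the triangular load: ½ × 551.5 × 8.7 = 2399.025 lb, acting at 9.9 ft from O (one-third of the span from the peak).
ΣF_x = 0: O_x + 800 = 0 → O_x = -800.0 lb.
ΣF_y = 0: O_y − 1850 − ½·551.5·8.7 = 0 → O_y = 4249 lb.
ΣM about O: M_O − 1850·12.9 − (½·551.5·8.7)·9.9 = 0 → M_O = 47620 lb·ft.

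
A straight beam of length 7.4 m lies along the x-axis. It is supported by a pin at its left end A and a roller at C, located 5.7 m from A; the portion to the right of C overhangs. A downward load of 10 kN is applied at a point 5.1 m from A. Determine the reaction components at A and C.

ΣM about A: C_y·5.7 − 10·5.1 = 0 → C_y = 51/5.7 = 8.94737 ≈ 8.947 kN.
ΣF_y = 0: A_y + 8.94737 − 10 = 0 → A_y = 1.053 kN.
ΣF_x = 0: no horizontal applied forces, so A_x = 0.

A_x = 0, A_y = 1.053 kN, C_y = 8.947 kN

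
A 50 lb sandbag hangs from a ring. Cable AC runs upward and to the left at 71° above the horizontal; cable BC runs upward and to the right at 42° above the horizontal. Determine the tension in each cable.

ΣF_x = 0: −T_AC·cos71° + T_BC·cos42° = 0 → T_BC = 0.438095·T_AC.
ΣF_y = 0: T_AC·sin71° + T_BC·sin42° = 50.
Substitute: T_AC·(0.945519 + 0.438095·0.669131) = 50 → T_AC = 40.3661 ≈ 40.37 lb.
Then T_BC = 0.438095 × 40.3661 = 17.68 lb.

T_AC = 40.37 lb, T_BC = 17.68 lb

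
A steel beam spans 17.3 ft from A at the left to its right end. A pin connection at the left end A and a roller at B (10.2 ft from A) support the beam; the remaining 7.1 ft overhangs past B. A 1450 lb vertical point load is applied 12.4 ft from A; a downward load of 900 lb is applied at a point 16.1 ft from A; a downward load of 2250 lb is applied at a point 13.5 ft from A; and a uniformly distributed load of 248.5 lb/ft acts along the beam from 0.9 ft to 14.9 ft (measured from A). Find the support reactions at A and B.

Resultant of the distributed load: 248.5 × 14 = 3479 lb at 7.9 ft from A.
Taking moments about A: B_y·10.2 − 1450·12.4 − 900·16.1 − 2250·13.5 − (248.5·14)·7.9 = 0 → B_y = 90329.1/10.2 = 8855.79 ≈ 8856 lb.
ΣF_y = 0: A_y + 8855.79 − 1450 − 900 − 2250 − 248.5·14 = 0 → A_y = -776.8 lb.
ΣF_x = 0: no horizontal applied forces, so A_x = 0.

A_x = 0, A_y = -776.8 lb, B_y = 8856 lb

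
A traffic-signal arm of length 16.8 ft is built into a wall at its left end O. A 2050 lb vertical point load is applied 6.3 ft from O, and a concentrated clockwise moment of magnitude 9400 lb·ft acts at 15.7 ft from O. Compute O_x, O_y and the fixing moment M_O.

O_x = 0, O_y = 2050 lb, M_O = 22320 lb·ft

ΣF_x = 0: O_x = 0.
ΣF_y = 0: O_y − 2050 = 0 → O_y = 2050 lb.
ΣM about O: M_O − 2050·6.3 − 9400 = 0 → M_O = 22320 lb·ft.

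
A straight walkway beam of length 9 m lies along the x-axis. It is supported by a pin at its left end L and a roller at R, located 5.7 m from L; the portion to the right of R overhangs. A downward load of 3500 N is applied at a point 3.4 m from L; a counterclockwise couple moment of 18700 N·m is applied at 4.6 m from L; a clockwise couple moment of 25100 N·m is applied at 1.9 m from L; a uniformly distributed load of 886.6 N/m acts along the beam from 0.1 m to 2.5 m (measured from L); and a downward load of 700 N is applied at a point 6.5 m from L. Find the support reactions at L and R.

L_x = 0, L_y = 1834 N, R_y = 4494 N

Resultant of the distributed load: 886.6 × 2.4 = 2127.84 N at 1.3 m from L.
ΣM about L: R_y·5.7 − 3500·3.4 + 18700 − 25100 − (886.6·2.4)·1.3 − 700·6.5 = 0 → R_y = 25616.192/5.7 = 4494.07 ≈ 4494 N.
ΣF_y = 0: L_y + 4494.07 − 3500 − 886.6·2.4 − 700 = 0 → L_y = 1834 N.
ΣF_x = 0: no horizontal applied forces, so L_x = 0.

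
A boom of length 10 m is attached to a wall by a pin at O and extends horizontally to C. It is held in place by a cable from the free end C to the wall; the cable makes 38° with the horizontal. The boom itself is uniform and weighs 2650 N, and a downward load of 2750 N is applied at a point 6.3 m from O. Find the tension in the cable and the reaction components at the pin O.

T = 4966 N, O_x = 3913 N, O_y = 2342 N

ΣM about O: T·sin38°·10 − 2650·5 − 2750·6.3 = 0 → T = 30575/(10·0.615661) = 4966.21 ≈ 4966 N.
ΣF_x = 0: O_x − T·cos38° = 0 → O_x = 4966.21 × 0.788011 = 3913 N.
ΣF_y = 0: O_y + T·sin38° − 2650 − 2750 = 0 → O_y = 5400 − 4966.21 × 0.615661 = 2342 N.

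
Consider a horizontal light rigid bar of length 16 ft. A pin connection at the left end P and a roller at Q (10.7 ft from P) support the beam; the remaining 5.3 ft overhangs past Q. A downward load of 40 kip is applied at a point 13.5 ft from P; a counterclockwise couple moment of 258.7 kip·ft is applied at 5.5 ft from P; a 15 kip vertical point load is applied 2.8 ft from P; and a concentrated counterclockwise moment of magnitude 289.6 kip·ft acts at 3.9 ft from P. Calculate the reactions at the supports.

P_x = 0, P_y = 51.85 kip, Q_y = 3.150 kip

ΣM about P: Q_y·10.7 − 40·13.5 + 258.7 − 15·2.8 + 289.6 = 0 → Q_y = 33.7/10.7 = 3.14953 ≈ 3.150 kip.
ΣF_y = 0: P_y + 3.14953 − 40 − 15 = 0 → P_y = 51.85 kip.
ΣF_x = 0: no horizontal applied forces, so P_x = 0.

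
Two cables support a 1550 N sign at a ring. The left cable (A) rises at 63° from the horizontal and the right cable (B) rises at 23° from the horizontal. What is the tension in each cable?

ΣF_x = 0: −T_A·cos63° + T_B·cos23° = 0 → T_B = 0.493197·T_A.
ΣF_y = 0: T_A·sin63° + T_B·sin23° = 1550.
Substitute: T_A·(0.891007 + 0.493197·0.390731) = 1550 → T_A = 1430.27 ≈ 1430 N.
Then T_B = 0.493197 × 1430.27 = 705.4 N.

T_A = 1430 N, T_B = 705.4 N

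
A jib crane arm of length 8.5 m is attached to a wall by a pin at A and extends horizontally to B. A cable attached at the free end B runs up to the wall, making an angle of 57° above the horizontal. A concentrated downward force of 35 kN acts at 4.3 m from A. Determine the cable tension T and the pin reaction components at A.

T = 21.11 kN, A_x = 11.50 kN, A_y = 17.29 kN

ΣM about A: T·sin57°·8.5 − 35·4.3 = 0 → T = 150.5/(8.5·0.838671) = 21.1118 ≈ 21.11 kN.
ΣF_x = 0: A_x − T·cos57° = 0 → A_x = 21.1118 × 0.544639 = 11.50 kN.
ΣF_y = 0: A_y + T·sin57° − 35 = 0 → A_y = 35 − 21.1118 × 0.838671 = 17.29 kN.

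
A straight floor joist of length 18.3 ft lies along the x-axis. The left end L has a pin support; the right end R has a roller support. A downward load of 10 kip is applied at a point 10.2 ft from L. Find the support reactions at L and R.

Taking moments about L: R_y·18.3 − 10·10.2 = 0 → R_y = 102/18.3 = 5.57377 ≈ 5.574 kip.
ΣF_y = 0: L_y + 5.57377 − 10 = 0 → L_y = 4.426 kip.
ΣF_x = 0: no horizontal applied forces, so L_x = 0.

L_x = 0, L_y = 4.426 kip, R_y = 5.574 kip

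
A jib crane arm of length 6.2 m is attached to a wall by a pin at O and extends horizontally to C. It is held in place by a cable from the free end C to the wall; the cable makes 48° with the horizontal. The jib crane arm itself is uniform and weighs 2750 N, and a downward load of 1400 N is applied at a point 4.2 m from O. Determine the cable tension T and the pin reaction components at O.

ΣM about O: T·sin48°·6.2 − 2750·3.1 − 1400·4.2 = 0 → T = 14405/(6.2·0.743145) = 3126.42 ≈ 3126 N.
ΣF_x = 0: O_x − T·cos48° = 0 → O_x = 3126.42 × 0.669131 = 2092 N.
ΣF_y = 0: O_y + T·sin48° − 2750 − 1400 = 0 → O_y = 4150 − 3126.42 × 0.743145 = 1827 N.

T = 3126 N, O_x = 2092 N, O_y = 1827 N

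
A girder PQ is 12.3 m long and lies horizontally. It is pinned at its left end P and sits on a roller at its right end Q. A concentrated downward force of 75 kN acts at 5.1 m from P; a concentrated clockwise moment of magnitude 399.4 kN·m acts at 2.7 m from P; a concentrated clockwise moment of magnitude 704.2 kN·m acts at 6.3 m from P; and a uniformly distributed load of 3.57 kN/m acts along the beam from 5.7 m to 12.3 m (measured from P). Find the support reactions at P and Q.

P_x = 0, P_y = -39.50 kN, Q_y = 138.1 kN

Resultant of the distributed load: 3.57 × 6.6 = 23.562 kN at 9 m from P.
ΣM about P: Q_y·12.3 − 75·5.1 − 399.4 − 704.2 − (3.57·6.6)·9 = 0 → Q_y = 1698.158/12.3 = 138.062 ≈ 138.1 kN.
ΣF_y = 0: P_y + 138.062 − 75 − 3.57·6.6 = 0 → P_y = -39.50 kN.
ΣF_x = 0: no horizontal applied forces, so P_x = 0.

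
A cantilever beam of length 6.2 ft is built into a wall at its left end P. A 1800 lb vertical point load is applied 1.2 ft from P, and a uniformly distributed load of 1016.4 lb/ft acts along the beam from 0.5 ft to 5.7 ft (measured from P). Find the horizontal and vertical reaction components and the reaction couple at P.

P_x = 0, P_y = 7085 lb, M_P = 18540 lb·ft

Resultant of the distributed load: 1016.4 × 5.2 = 5285.28 lb at 3.1 ft from P.
ΣF_x = 0: P_x = 0.
ΣF_y = 0: P_y − 1800 − 1016.4·5.2 = 0 → P_y = 7085 lb.
ΣM about P: M_P − 1800·1.2 − (1016.4·5.2)·3.1 = 0 → M_P = 18540 lb·ft.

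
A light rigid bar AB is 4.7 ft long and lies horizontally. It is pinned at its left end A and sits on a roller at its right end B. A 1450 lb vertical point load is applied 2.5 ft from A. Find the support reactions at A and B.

A_x = 0, A_y = 678.7 lb, B_y = 771.3 lb

Moments about A: B_y·4.7 − 1450·2.5 = 0 → B_y = 3625/4.7 = 771.277 ≈ 771.3 lb.
ΣF_y = 0: A_y + 771.277 − 1450 = 0 → A_y = 678.7 lb.
ΣF_x = 0: no horizontal applied forces, so A_x = 0.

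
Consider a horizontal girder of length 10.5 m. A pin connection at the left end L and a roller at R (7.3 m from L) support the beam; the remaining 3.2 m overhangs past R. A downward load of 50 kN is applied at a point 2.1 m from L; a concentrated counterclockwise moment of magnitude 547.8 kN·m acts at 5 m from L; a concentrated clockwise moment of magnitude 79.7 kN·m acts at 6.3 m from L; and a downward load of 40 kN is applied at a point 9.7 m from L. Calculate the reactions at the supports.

L_x = 0, L_y = 86.59 kN, R_y = 3.411 kN

Moments about L: R_y·7.3 − 50·2.1 + 547.8 − 79.7 − 40·9.7 = 0 → R_y = 24.9/7.3 = 3.41096 ≈ 3.411 kN.
ΣF_y = 0: L_y + 3.41096 − 50 − 40 = 0 → L_y = 86.59 kN.
ΣF_x = 0: no horizontal applied forces, so L_x = 0.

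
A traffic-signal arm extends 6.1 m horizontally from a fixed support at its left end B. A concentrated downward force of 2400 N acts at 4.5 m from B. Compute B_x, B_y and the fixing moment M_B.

B_x = 0, B_y = 2400 N, M_B = 10800 N·m

ΣF_x = 0: B_x = 0.
ΣF_y = 0: B_y − 2400 = 0 → B_y = 2400 N.
ΣM about B: M_B − 2400·4.5 = 0 → M_B = 10800 N·m.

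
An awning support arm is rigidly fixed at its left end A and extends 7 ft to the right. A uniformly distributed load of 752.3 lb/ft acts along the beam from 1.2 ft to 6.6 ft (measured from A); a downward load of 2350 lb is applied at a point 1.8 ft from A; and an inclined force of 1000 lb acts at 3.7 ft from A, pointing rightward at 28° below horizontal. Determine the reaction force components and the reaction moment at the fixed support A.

Resultant of the distributed load: 752.3 × 5.4 = 4062.42 lb at 3.9 ft from A.
ΣF_x = 0: A_x + 1000·cos28° = 0 → A_x = -882.9 lb.
ΣF_y = 0: A_y − 752.3·5.4 − 2350 − 1000·sin28° = 0 → A_y = 6882 lb.
ΣM about A: M_A − (752.3·5.4)·3.9 − 2350·1.8 − 1000·sin28°·3.7 = 0 → M_A = 21810 lb·ft.

A_x = -882.9 lb, A_y = 6882 lb, M_A = 21810 lb·ft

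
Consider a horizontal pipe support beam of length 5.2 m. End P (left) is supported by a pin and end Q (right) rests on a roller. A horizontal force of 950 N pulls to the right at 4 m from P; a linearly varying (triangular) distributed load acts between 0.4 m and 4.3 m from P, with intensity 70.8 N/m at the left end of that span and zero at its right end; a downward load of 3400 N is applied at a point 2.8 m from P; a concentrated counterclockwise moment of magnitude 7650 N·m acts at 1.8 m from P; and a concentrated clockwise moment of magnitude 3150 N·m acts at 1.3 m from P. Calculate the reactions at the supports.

P_x = -950.0 N, P_y = 2528 N, Q_y = 1011 N

Resultant of the triangular load: ½ × 70.8 × 3.9 = 138.06 N, acting at 1.7 m from P (one-third of the span from the peak).
ΣM about P: Q_y·5.2 − (½·70.8·3.9)·1.7 − 3400·2.8 + 7650 − 3150 = 0 → Q_y = 5254.702/5.2 = 1010.52 ≈ 1011 N.
ΣF_y = 0: P_y + 1010.52 − ½·70.8·3.9 − 3400 = 0 → P_y = 2528 N.
ΣF_x = 0: P_x + 950 = 0 → P_x = -950.0 N.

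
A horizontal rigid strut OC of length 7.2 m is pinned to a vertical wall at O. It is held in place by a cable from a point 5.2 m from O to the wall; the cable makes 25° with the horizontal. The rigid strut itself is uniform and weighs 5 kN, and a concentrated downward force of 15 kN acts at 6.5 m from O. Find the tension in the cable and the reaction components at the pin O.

ΣM about O: T·sin25°·5.2 − 5·3.6 − 15·6.5 = 0 → T = 115.5/(5.2·0.422618) = 52.557 ≈ 52.56 kN.
ΣF_x = 0: O_x − T·cos25° = 0 → O_x = 52.557 × 0.906308 = 47.63 kN.
ΣF_y = 0: O_y + T·sin25° − 5 − 15 = 0 → O_y = 20 − 52.557 × 0.422618 = -2.212 kN.

T = 52.56 kN, O_x = 47.63 kN, O_y = -2.212 kN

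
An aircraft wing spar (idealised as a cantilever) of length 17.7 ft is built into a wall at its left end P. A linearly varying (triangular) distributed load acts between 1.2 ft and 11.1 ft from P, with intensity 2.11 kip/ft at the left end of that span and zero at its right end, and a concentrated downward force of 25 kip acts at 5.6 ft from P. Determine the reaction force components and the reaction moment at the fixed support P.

P_x = 0, P_y = 35.44 kip, M_P = 187.0 kip·ft

Resultant of the triangular load: ½ × 2.11 × 9.9 = 10.4445 kip, acting at 4.5 ft from P (one-third of the span from the peak).
ΣF_x = 0: P_x = 0.
ΣF_y = 0: P_y − ½·2.11·9.9 − 25 = 0 → P_y = 35.44 kip.
ΣM about P: M_P − (½·2.11·9.9)·4.5 − 25·5.6 = 0 → M_P = 187.0 kip·ft.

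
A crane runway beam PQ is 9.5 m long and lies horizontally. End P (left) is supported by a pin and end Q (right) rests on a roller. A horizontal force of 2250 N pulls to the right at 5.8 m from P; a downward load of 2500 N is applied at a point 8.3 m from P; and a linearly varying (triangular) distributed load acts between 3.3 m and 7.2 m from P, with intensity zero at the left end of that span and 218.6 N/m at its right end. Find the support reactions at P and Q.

P_x = -2250 N, P_y = 477.3 N, Q_y = 2449 N

Resultant of the triangular load: ½ × 218.6 × 3.9 = 426.27 N, acting at 5.9 m from P (one-third of the span from the peak).
ΣM about P: Q_y·9.5 − 2500·8.3 − (½·218.6·3.9)·5.9 = 0 → Q_y = 23264.993/9.5 = 2448.95 ≈ 2449 N.
ΣF_y = 0: P_y + 2448.95 − 2500 − ½·218.6·3.9 = 0 → P_y = 477.3 N.
ΣF_x = 0: P_x + 2250 = 0 → P_x = -2250 N.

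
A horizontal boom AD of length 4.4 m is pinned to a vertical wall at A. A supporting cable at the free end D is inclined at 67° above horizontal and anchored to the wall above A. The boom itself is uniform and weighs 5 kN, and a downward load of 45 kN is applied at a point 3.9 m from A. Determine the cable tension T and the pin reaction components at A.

ΣM about A: T·sin67°·4.4 − 5·2.2 − 45·3.9 = 0 → T = 186.5/(4.4·0.920505) = 46.0469 ≈ 46.05 kN.
ΣF_x = 0: A_x − T·cos67° = 0 → A_x = 46.0469 × 0.390731 = 17.99 kN.
ΣF_y = 0: A_y + T·sin67° − 5 − 45 = 0 → A_y = 50 − 46.0469 × 0.920505 = 7.614 kN.

T = 46.05 kN, A_x = 17.99 kN, A_y = 7.614 kN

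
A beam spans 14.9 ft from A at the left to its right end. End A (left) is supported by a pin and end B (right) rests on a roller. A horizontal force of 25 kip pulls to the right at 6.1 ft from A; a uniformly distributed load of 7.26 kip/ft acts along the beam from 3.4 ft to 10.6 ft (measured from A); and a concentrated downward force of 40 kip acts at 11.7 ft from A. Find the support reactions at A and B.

A_x = -25.00 kip, A_y = 36.31 kip, B_y = 55.97 kip

Resultant of the distributed load: 7.26 × 7.2 = 52.272 kip at 7 ft from A.
Taking moments about A: B_y·14.9 − (7.26·7.2)·7 − 40·11.7 = 0 → B_y = 833.904/14.9 = 55.9667 ≈ 55.97 kip.
ΣF_y = 0: A_y + 55.9667 − 7.26·7.2 − 40 = 0 → A_y = 36.31 kip.
ΣF_x = 0: A_x + 25 = 0 → A_x = -25.00 kip.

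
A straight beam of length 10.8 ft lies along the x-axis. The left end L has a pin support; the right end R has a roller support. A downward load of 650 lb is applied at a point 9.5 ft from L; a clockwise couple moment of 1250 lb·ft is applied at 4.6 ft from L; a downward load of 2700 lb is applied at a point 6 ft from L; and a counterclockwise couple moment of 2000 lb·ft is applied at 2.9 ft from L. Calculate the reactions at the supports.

L_x = 0, L_y = 1348 lb, R_y = 2002 lb

ΣM about L: R_y·10.8 − 650·9.5 − 1250 − 2700·6 + 2000 = 0 → R_y = 21625/10.8 = 2002.31 ≈ 2002 lb.
ΣF_y = 0: L_y + 2002.31 − 650 − 2700 = 0 → L_y = 1348 lb.
ΣF_x = 0: no horizontal applied forces, so L_x = 0.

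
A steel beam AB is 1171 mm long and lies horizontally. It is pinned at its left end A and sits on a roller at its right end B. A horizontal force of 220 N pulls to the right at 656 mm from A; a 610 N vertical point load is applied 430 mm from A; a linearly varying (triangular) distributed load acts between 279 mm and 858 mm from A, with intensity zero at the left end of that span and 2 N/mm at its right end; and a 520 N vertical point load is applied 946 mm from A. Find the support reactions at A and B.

A_x = -220.0 N, A_y = 736.1 N, B_y = 972.9 N

Resultant of the triangular load: ½ × 2 × 579 = 579 N, acting at 665 mm from A (one-third of the span from the peak).
Moments about A: B_y·1171 − 610·430 − (½·2·579)·665 − 520·946 = 0 → B_y = 1139255/1171 = 972.891 ≈ 972.9 N.
ΣF_y = 0: A_y + 972.891 − 610 − ½·2·579 − 520 = 0 → A_y = 736.1 N.
ΣF_x = 0: A_x + 220 = 0 → A_x = -220.0 N.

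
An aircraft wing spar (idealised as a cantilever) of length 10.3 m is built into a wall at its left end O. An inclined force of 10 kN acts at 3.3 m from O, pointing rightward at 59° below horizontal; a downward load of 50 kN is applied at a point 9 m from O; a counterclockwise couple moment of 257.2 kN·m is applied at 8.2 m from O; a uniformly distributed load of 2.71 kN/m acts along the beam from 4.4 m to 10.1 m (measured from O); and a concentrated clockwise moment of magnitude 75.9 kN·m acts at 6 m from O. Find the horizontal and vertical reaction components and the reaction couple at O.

Resultant of the distributed load: 2.71 × 5.7 = 15.447 kN at 7.25 m from O.
ΣF_x = 0: O_x + 10·cos59° = 0 → O_x = -5.150 kN.
ΣF_y = 0: O_y − 10·sin59° − 50 − 2.71·5.7 = 0 → O_y = 74.02 kN.
ΣM about O: M_O − 10·sin59°·3.3 − 50·9 + 257.2 − (2.71·5.7)·7.25 − 75.9 = 0 → M_O = 409.0 kN·m.

O_x = -5.150 kN, O_y = 74.02 kN, M_O = 409.0 kN·m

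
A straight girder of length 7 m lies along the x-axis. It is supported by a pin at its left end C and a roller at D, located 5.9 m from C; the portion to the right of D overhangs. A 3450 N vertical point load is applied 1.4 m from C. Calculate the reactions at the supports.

C_x = 0, C_y = 2631 N, D_y = 818.6 N

Moments about C: D_y·5.9 − 3450·1.4 = 0 → D_y = 4830/5.9 = 818.644 ≈ 818.6 N.
ΣF_y = 0: C_y + 818.644 − 3450 = 0 → C_y = 2631 N.
ΣF_x = 0: no horizontal applied forces, so C_x = 0.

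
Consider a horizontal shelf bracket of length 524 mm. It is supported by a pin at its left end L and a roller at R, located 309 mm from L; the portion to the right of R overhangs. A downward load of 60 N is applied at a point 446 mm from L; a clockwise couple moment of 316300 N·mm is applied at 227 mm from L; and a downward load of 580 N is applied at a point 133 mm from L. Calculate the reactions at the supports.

Moments about L: R_y·309 − 60·446 − 316300 − 580·133 = 0 → R_y = 420200/309 = 1359.87 ≈ 1360 N.
ΣF_y = 0: L_y + 1359.87 − 60 − 580 = 0 → L_y = -719.9 N.
ΣF_x = 0: no horizontal applied forces, so L_x = 0.

L_x = 0, L_y = -719.9 N, R_y = 1360 N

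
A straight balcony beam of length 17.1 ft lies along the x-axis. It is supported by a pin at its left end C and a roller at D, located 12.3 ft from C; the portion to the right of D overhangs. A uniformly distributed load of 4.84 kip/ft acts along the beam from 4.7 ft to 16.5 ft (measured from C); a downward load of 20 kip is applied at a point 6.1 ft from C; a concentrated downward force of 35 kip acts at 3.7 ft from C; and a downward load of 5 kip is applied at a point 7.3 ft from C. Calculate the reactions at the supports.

C_x = 0, C_y = 44.48 kip, D_y = 72.63 kip

Resultant of the distributed load: 4.84 × 11.8 = 57.112 kip at 10.6 ft from C.
ΣM about C: D_y·12.3 − (4.84·11.8)·10.6 − 20·6.1 − 35·3.7 − 5·7.3 = 0 → D_y = 893.3872/12.3 = 72.6331 ≈ 72.63 kip.
ΣF_y = 0: C_y + 72.6331 − 4.84·11.8 − 20 − 35 − 5 = 0 → C_y = 44.48 kip.
ΣF_x = 0: no horizontal applied forces, so C_x = 0.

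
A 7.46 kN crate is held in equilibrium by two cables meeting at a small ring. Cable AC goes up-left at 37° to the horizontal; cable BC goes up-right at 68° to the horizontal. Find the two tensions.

T_AC = 2.893 kN, T_BC = 6.168 kN

ΣF_x = 0: −T_AC·cos37° + T_BC·cos68° = 0 → T_BC = 2.13193·T_AC.
ΣF_y = 0: T_AC·sin37° + T_BC·sin68° = 7.46.
Substitute: T_AC·(0.601815 + 2.13193·0.927184) = 7.46 → T_AC = 2.89315 ≈ 2.893 kN.
Then T_BC = 2.13193 × 2.89315 = 6.168 kN.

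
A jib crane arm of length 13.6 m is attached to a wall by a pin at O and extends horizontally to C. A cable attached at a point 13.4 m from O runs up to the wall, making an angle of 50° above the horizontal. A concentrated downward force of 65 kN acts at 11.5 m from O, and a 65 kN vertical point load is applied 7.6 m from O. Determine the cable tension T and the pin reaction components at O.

ΣM about O: T·sin50°·13.4 − 65·11.5 − 65·7.6 = 0 → T = 1241.5/(13.4·0.766044) = 120.945 ≈ 120.9 kN.
ΣF_x = 0: O_x − T·cos50° = 0 → O_x = 120.945 × 0.642788 = 77.74 kN.
ΣF_y = 0: O_y + T·sin50° − 65 − 65 = 0 → O_y = 130 − 120.945 × 0.766044 = 37.35 kN.

T = 120.9 kN, O_x = 77.74 kN, O_y = 37.35 kN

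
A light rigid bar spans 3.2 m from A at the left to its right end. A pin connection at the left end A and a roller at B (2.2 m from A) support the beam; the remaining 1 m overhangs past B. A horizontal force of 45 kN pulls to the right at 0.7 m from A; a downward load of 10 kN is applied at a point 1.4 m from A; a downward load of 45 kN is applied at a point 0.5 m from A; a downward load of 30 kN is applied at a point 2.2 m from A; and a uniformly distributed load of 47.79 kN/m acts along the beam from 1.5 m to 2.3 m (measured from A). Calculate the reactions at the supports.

A_x = -45.00 kN, A_y = 43.62 kN, B_y = 79.61 kN

Resultant of the distributed load: 47.79 × 0.8 = 38.232 kN at 1.9 m from A.
Moments about A: B_y·2.2 − 10·1.4 − 45·0.5 − 30·2.2 − (47.79·0.8)·1.9 = 0 → B_y = 175.1408/2.2 = 79.6095 ≈ 79.61 kN.
ΣF_y = 0: A_y + 79.6095 − 10 − 45 − 30 − 47.79·0.8 = 0 → A_y = 43.62 kN.
ΣF_x = 0: A_x + 45 = 0 → A_x = -45.00 kN.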